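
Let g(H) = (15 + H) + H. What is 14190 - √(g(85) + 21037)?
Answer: 14190 - 9*√262 ≈ 14044.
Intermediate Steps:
g(H) = 15 + 2*H
14190 - √(g(85) + 21037) = 14190 - √((15 + 2*85) + 21037) = 14190 - √((15 + 170) + 21037) = 14190 - √(185 + 21037) = 14190 - √21222 = 14190 - 9*√262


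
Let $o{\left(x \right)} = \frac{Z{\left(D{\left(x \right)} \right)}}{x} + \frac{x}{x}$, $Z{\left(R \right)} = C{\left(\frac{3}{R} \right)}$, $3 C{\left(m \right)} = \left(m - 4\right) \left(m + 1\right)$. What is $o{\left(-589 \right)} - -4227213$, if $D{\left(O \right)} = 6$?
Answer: $\frac{9959316191}{2356} \approx 4.2272 \cdot 10^{6}$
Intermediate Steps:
$C{\left(m \right)} = \frac{\left(1 + m\right) \left(-4 + m\right)}{3}$ ($C{\left(m \right)} = \frac{\left(m - 4\right) \left(m + 1\right)}{3} = \frac{\left(-4 + m\right) \left(1 + m\right)}{3} = \frac{\left(1 + m\right) \left(-4 + m\right)}{3}$)
$Z{\left(R \right)} = - \frac{4}{3} - \frac{3}{R} + \frac{3}{R^{2}}$ ($Z{\left(R \right)} = - \frac{4}{3} - \frac{3}{R} + \frac{\left(\frac{3}{R}\right)^{2}}{3} = - \frac{4}{3} - \frac{3}{R} + \frac{9 \frac{1}{R^{2}}}{3} = - \frac{4}{3} - \frac{3}{R} + \frac{3}{R^{2}}$)
$o{\left(x \right)} = 1 - \frac{7}{4 x}$ ($o{\left(x \right)} = \frac{- \frac{4}{3} - \frac{3}{6} + \frac{3}{36}}{x} + \frac{x}{x} = \frac{- \frac{4}{3} - \frac{1}{2} + 3 \cdot \frac{1}{36}}{x} + 1 = \frac{- \frac{4}{3} - \frac{1}{2} + \frac{1}{12}}{x} + 1 = - \frac{7}{4 x} + 1 = 1 - \frac{7}{4 x}$)
$o{\left(-589 \right)} - -4227213 = \frac{- \frac{7}{4} - 589}{-589} - -4227213 = \left(- \frac{1}{589}\right) \left(- \frac{2363}{4}\right) + 4227213 = \frac{2363}{2356} + 4227213 = \frac{9959316191}{2356}$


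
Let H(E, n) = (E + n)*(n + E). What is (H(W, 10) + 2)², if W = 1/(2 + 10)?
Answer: 222875041/20736 ≈ 10748.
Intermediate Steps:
W = 1/12 ≈ 0.083333
H(E, n) = (E + n)² (H(E, n) = (E + n)*(E + n) = (E + n)²)
(H(W, 10) + 2)² = ((1/12 + 10)² + 2)² = ((121/12)² + 2)² = (14641/144 + 2)² = (14929/144)² = 222875041/20736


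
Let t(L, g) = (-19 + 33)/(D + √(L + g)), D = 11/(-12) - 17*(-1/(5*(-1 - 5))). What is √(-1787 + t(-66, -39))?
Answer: √((159883 - 107220*I*√105)/(-89 + 60*I*√105)) ≈ 0.0158 - 42.275*I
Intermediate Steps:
D = -89/60 (D = 11*(-1/12) - 17/((-6*(-5))) = -11/12 - 17/30 = -89/60 ≈ -1.4833)
t(L, g) = 14/(-89/60 + √(L + g)) (t(L, g) = (-19 + 33)/(-89/60 + √(L + g)) = 14/(-89/60 + √(L + g)))
√(-1787 + t(-66, -39)) = √(-1787 + 840/(-89 + 60*√(-66 - 39))) = √(-1787 + 840/(-89 + 60*√(-105))) = √(-1787 + 840/(-89 + 60*(I*√105))) = √(-1787 + 840/(-89 + 60*I*√105))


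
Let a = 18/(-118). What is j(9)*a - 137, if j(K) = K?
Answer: -8164/59 ≈ -138.37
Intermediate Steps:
a = -9/59 (a = 18*(-1/118) = -9/59 ≈ -0.15254)
j(9)*a - 137 = 9*(-9/59) - 137 = -81/59 - 137 = -8164/59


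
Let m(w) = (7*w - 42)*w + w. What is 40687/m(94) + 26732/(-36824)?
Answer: -3259028/133482397 ≈ -0.024415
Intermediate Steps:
m(w) = w + w*(-42 + 7*w) (m(w) = (-42 + 7*w)*w + w = w*(-42 + 7*w) + w = w + w*(-42 + 7*w))
40687/m(94) + 26732/(-36824) = 40687/((94*(-41 + 7*94))) + 26732/(-36824) = 40687/((94*(-41 + 658))) + 26732*(-1/36824) = 40687/((94*617)) - 6683/9206 = 40687/57998 - 6683/9206 = -3259028/133482397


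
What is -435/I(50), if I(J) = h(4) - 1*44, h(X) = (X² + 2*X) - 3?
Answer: 435/23 ≈ 18.913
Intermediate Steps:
h(X) = -3 + X² + 2*X
I(J) = -23 (I(J) = (-3 + 4² + 2*4) - 1*44 = (-3 + 16 + 8) - 44 = 21 - 44 = -23)
-435/I(50) = -435/(-23) = -435*(-1/23) = 435/23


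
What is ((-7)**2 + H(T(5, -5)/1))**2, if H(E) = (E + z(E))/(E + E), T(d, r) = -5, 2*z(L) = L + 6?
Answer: 978121/400 ≈ 2445.3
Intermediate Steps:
z(L) = 3 + L/2 (z(L) = (L + 6)/2 = (6 + L)/2 = 3 + L/2)
H(E) = (3 + 3*E/2)/(2*E) (H(E) = (E + (3 + E/2))/(E + E) = (3 + 3*E/2)/((2*E)) = (3 + 3*E/2)*(1/(2*E)) = (3 + 3*E/2)/(2*E))
((-7)**2 + H(T(5, -5)/1))**2 = ((-7)**2 + 3*(2 - 5/1)/(4*((-5/1))))**2 = (49 + 3*(2 - 5*1)/(4*((-5*1))))**2 = (49 + (3/4)*(2 - 5)/(-5))**2 = (49 + (3/4)*(-1/5)*(-3))**2 = (49 + 9/20)**2 = (989/20)**2 = 978121/400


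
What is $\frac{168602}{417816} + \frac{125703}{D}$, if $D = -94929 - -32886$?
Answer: $- \frac{1001432161}{617203764} \approx -1.6225$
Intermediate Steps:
$D = -62043$ ($D = -94929 + 32886 = -62043$)
$\frac{168602}{417816} + \frac{125703}{D} = \frac{168602}{417816} + \frac{125703}{-62043} = 168602 \cdot \frac{1}{417816} + 125703 \left(- \frac{1}{62043}\right) = \frac{12043}{29844} - \frac{41901}{20681} = - \frac{1001432161}{617203764}$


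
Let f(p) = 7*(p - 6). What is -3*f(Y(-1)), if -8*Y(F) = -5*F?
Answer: 1113/8 ≈ 139.13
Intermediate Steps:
Y(F) = 5*F/8 (Y(F) = -(-5)*F/8 = 5*F/8)
f(p) = -42 + 7*p (f(p) = 7*(-6 + p) = -42 + 7*p)
-3*f(Y(-1)) = -3*(-42 + 7*((5/8)*(-1))) = -3*(-42 + 7*(-5/8)) = -3*(-42 - 35/8) = -3*(-371/8) = 1113/8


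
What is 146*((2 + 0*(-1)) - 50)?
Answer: -7008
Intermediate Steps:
146*((2 + 0*(-1)) - 50) = 146*((2 + 0) - 50) = 146*(2 - 50) = 146*(-48) = -7008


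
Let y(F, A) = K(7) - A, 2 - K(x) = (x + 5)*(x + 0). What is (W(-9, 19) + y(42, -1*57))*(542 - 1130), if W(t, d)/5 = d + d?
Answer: -97020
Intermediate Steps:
K(x) = 2 - x*(5 + x) (K(x) = 2 - (x + 5)*(x + 0) = 2 - (5 + x)*x = 2 - x*(5 + x))
y(F, A) = -82 - A (y(F, A) = (2 - 1*7**2 - 5*7) - A = (2 - 1*49 - 35) - A = (2 - 49 - 35) - A = -82 - A)
W(t, d) = 10*d (W(t, d) = 5*(d + d) = 5*(2*d) = 10*d)
(W(-9, 19) + y(42, -1*57))*(542 - 1130) = (10*19 + (-82 - (-1)*57))*(542 - 1130) = (190 + (-82 - 1*(-57)))*(-588) = (190 + (-82 + 57))*(-588) = (190 - 25)*(-588) = 165*(-588) = -97020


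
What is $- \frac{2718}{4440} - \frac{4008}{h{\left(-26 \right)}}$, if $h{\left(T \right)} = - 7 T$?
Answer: $- \frac{1524183}{67340} \approx -22.634$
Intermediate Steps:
$- \frac{2718}{4440} - \frac{4008}{h{\left(-26 \right)}} = - \frac{2718}{4440} - \frac{4008}{\left(-7\right) \left(-26\right)} = \left(-2718\right) \frac{1}{4440} - \frac{4008}{182} = - \frac{453}{740} - \frac{2004}{91} = - \frac{1524183}{67340}$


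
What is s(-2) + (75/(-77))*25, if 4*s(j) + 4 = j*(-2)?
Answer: -1875/77 ≈ -24.351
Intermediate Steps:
s(j) = -1 - j/2 (s(j) = -1 + (j*(-2))/4 = -1 + (-2*j)/4 = -1 - j/2)
s(-2) + (75/(-77))*25 = (-1 - ½*(-2)) + (75/(-77))*25 = (-1 + 1) + (75*(-1/77))*25 = 0 - 75/77*25 = 0 - 1875/77 = -1875/77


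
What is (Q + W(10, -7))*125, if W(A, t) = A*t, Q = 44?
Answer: -3250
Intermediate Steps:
(Q + W(10, -7))*125 = (44 + 10*(-7))*125 = (44 - 70)*125 = -26*125 = -3250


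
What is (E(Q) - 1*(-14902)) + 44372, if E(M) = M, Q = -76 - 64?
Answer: 59134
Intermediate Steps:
Q = -140
(E(Q) - 1*(-14902)) + 44372 = (-140 - 1*(-14902)) + 44372 = (-140 + 14902) + 44372 = 14762 + 44372 = 59134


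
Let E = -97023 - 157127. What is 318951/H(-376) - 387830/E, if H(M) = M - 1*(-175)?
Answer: -2699448094/1702805 ≈ -1585.3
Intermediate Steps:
E = -254150
H(M) = 175 + M (H(M) = M + 175 = 175 + M)
318951/H(-376) - 387830/E = 318951/(175 - 376) - 387830/(-254150) = 318951/(-201) - 387830*(-1/254150) = 318951*(-1/201) + 38783/25415 = -106317/67 + 38783/25415 = -2699448094/1702805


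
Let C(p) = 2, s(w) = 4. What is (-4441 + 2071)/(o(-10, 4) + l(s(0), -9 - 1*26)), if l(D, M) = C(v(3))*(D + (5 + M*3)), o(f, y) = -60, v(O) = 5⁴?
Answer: 395/42 ≈ 9.4048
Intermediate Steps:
v(O) = 625
l(D, M) = 10 + 2*D + 6*M (l(D, M) = 2*(D + (5 + M*3)) = 2*(D + (5 + 3*M)) = 2*(5 + D + 3*M) = 10 + 2*D + 6*M)
(-4441 + 2071)/(o(-10, 4) + l(s(0), -9 - 1*26)) = (-4441 + 2071)/(-60 + (10 + 2*4 + 6*(-9 - 1*26))) = -2370/(-60 + (10 + 8 + 6*(-9 - 26))) = -2370/(-60 + (10 + 8 + 6*(-35))) = -2370/(-60 + (10 + 8 - 210)) = -2370/(-60 - 192) = -2370/(-252) = -2370*(-1/252) = 395/42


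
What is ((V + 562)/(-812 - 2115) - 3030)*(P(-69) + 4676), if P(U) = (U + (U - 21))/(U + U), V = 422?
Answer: -954163654653/67321 ≈ -1.4173e+7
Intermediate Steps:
P(U) = (-21 + 2*U)/(2*U) (P(U) = (U + (-21 + U))/((2*U)) = (-21 + 2*U)*(1/(2*U)) = (-21 + 2*U)/(2*U))
((V + 562)/(-812 - 2115) - 3030)*(P(-69) + 4676) = ((422 + 562)/(-812 - 2115) - 3030)*((-21/2 - 69)/(-69) + 4676) = (984/(-2927) - 3030)*(-1/69*(-159/2) + 4676) = (984*(-1/2927) - 3030)*(53/46 + 4676) = (-984/2927 - 3030)*(215149/46) = -8869794/2927*215149/46 = -954163654653/67321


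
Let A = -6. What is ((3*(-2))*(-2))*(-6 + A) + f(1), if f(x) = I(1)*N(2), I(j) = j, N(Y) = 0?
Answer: -144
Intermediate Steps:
f(x) = 0 (f(x) = 1*0 = 0)
((3*(-2))*(-2))*(-6 + A) + f(1) = ((3*(-2))*(-2))*(-6 - 6) + 0 = -6*(-2)*(-12) + 0 = 12*(-12) + 0 = -144 + 0 = -144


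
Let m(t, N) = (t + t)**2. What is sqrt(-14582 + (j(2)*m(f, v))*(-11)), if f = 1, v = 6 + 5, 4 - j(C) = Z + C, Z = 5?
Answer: 85*I*sqrt(2) ≈ 120.21*I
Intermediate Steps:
j(C) = -1 - C (j(C) = 4 - (5 + C) = 4 + (-5 - C) = -1 - C)
v = 11
m(t, N) = 4*t**2 (m(t, N) = (2*t)**2 = 4*t**2)
sqrt(-14582 + (j(2)*m(f, v))*(-11)) = sqrt(-14582 + ((-1 - 1*2)*(4*1**2))*(-11)) = sqrt(-14582 + ((-1 - 2)*(4*1))*(-11)) = sqrt(-14582 - 3*4*(-11)) = sqrt(-14582 - 12*(-11)) = sqrt(-14582 + 132) = sqrt(-14450) = 85*I*sqrt(2)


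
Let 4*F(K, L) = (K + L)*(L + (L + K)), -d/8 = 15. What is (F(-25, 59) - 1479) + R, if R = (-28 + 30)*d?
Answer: -1857/2 ≈ -928.50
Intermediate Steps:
d = -120 (d = -8*15 = -120)
F(K, L) = (K + L)*(K + 2*L)/4 (F(K, L) = ((K + L)*(L + (L + K)))/4 = ((K + L)*(L + (K + L)))/4 = ((K + L)*(K + 2*L))/4 = (K + L)*(K + 2*L)/4)
R = -240 (R = (-28 + 30)*(-120) = 2*(-120) = -240)
(F(-25, 59) - 1479) + R = (((½)*59² + (¼)*(-25)² + (¾)*(-25)*59) - 1479) - 240 = (((½)*3481 + (¼)*625 - 4425/4) - 1479) - 240 = ((3481/2 + 625/4 - 4425/4) - 1479) - 240 = (1581/2 - 1479) - 240 = -1377/2 - 240 = -1857/2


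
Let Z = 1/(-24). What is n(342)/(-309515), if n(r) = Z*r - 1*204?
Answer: 873/1238060 ≈ 0.00070514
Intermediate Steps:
Z = -1/24 ≈ -0.041667
n(r) = -204 - r/24 (n(r) = -r/24 - 1*204 = -r/24 - 204 = -204 - r/24)
n(342)/(-309515) = (-204 - 1/24*342)/(-309515) = (-204 - 57/4)*(-1/309515) = -873/4*(-1/309515) = 873/1238060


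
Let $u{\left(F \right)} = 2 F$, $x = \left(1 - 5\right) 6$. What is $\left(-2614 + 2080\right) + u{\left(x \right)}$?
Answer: $-582$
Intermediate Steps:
$x = -24$ ($x = \left(-4\right) 6 = -24$)
$\left(-2614 + 2080\right) + u{\left(x \right)} = \left(-2614 + 2080\right) + 2 \left(-24\right) = -534 - 48 = -582$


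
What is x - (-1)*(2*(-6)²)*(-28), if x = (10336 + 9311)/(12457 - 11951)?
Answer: -1000449/506 ≈ -1977.2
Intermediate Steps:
x = 19647/506 ≈ 38.828
x - (-1)*(2*(-6)²)*(-28) = 19647/506 - (-1)*(2*(-6)²)*(-28) = 19647/506 - (-1)*(2*36)*(-28) = 19647/506 - (-1)*72*(-28) = 19647/506 - (-1)*(-2016) = 19647/506 - 1*2016 = 19647/506 - 2016 = -1000449/506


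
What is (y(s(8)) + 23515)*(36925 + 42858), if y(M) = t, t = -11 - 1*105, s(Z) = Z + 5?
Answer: 1866842417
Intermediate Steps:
s(Z) = 5 + Z
t = -116 (t = -11 - 105 = -116)
y(M) = -116
(y(s(8)) + 23515)*(36925 + 42858) = (-116 + 23515)*(36925 + 42858) = 23399*79783 = 1866842417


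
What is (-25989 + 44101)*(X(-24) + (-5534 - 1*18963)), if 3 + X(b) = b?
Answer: -444178688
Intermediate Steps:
X(b) = -3 + b
(-25989 + 44101)*(X(-24) + (-5534 - 1*18963)) = (-25989 + 44101)*((-3 - 24) + (-5534 - 1*18963)) = 18112*(-27 + (-5534 - 18963)) = 18112*(-27 - 24497) = 18112*(-24524) = -444178688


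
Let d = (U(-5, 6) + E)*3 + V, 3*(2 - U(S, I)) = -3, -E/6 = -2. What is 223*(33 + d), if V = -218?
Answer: -31220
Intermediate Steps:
E = 12 (E = -6*(-2) = 12)
U(S, I) = 3 (U(S, I) = 2 - ⅓*(-3) = 2 + 1 = 3)
d = -173 (d = (3 + 12)*3 - 218 = 15*3 - 218 = 45 - 218 = -173)
223*(33 + d) = 223*(33 - 173) = 223*(-140) = -31220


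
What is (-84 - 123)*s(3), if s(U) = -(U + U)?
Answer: 1242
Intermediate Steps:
s(U) = -2*U
(-84 - 123)*s(3) = (-84 - 123)*(-2*3) = -207*(-6) = 1242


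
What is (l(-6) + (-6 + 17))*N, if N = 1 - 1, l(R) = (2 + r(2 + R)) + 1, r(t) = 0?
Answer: 0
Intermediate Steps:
l(R) = 3 (l(R) = (2 + 0) + 1 = 2 + 1 = 3)
N = 0
(l(-6) + (-6 + 17))*N = (3 + (-6 + 17))*0 = (3 + 11)*0 = 14*0 = 0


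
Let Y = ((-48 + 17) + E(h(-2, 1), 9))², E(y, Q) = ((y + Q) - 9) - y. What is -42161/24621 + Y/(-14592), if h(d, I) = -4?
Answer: -212958031/119756544 ≈ -1.7783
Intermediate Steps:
E(y, Q) = -9 + Q (E(y, Q) = ((Q + y) - 9) - y = (-9 + Q + y) - y = -9 + Q)
Y = 961 (Y = ((-48 + 17) + (-9 + 9))² = (-31 + 0)² = (-31)² = 961)
-42161/24621 + Y/(-14592) = -42161/24621 + 961/(-14592) = -42161*1/24621 + 961*(-1/14592) = -42161/24621 - 961/14592 = -212958031/119756544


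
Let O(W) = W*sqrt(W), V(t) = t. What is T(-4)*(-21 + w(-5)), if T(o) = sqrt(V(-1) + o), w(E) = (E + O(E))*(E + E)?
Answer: -250 + 29*I*sqrt(5) ≈ -250.0 + 64.846*I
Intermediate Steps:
O(W) = W**(3/2)
w(E) = 2*E*(E + E**(3/2)) (w(E) = (E + E**(3/2))*(E + E) = (E + E**(3/2))*(2*E) = 2*E*(E + E**(3/2)))
T(o) = sqrt(-1 + o)
T(-4)*(-21 + w(-5)) = sqrt(-1 - 4)*(-21 + 2*(-5)*(-5 + (-5)**(3/2))) = sqrt(-5)*(-21 + 2*(-5)*(-5 - 5*I*sqrt(5))) = (I*sqrt(5))*(-21 + (50 + 50*I*sqrt(5))) = (I*sqrt(5))*(29 + 50*I*sqrt(5)) = I*sqrt(5)*(29 + 50*I*sqrt(5))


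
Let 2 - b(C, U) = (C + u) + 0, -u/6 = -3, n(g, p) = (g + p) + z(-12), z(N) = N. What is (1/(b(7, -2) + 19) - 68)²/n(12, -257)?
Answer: -74529/4112 ≈ -18.125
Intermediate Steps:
n(g, p) = -12 + g + p (n(g, p) = (g + p) - 12 = -12 + g + p)
u = 18 (u = -6*(-3) = 18)
b(C, U) = -16 - C (b(C, U) = 2 - ((C + 18) + 0) = 2 - ((18 + C) + 0) = 2 - (18 + C) = 2 + (-18 - C) = -16 - C)
(1/(b(7, -2) + 19) - 68)²/n(12, -257) = (1/((-16 - 1*7) + 19) - 68)²/(-12 + 12 - 257) = (1/((-16 - 7) + 19) - 68)²/(-257) = (1/(-23 + 19) - 68)²*(-1/257) = (1/(-4) - 68)²*(-1/257) = (-¼ - 68)²*(-1/257) = (-273/4)²*(-1/257) = (74529/16)*(-1/257) = -74529/4112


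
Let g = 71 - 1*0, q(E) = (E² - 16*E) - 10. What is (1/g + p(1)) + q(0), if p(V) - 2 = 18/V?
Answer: 711/71 ≈ 10.014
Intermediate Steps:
p(V) = 2 + 18/V
q(E) = -10 + E² - 16*E
g = 71 (g = 71 + 0 = 71)
(1/g + p(1)) + q(0) = (1/71 + (2 + 18/1)) + (-10 + 0² - 16*0) = (1/71 + (2 + 18*1)) + (-10 + 0 + 0) = (1/71 + (2 + 18)) - 10 = (1/71 + 20) - 10 = 1421/71 - 10 = 711/71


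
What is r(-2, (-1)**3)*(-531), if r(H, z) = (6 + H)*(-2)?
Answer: 4248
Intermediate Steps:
r(H, z) = -12 - 2*H
r(-2, (-1)**3)*(-531) = (-12 - 2*(-2))*(-531) = (-12 + 4)*(-531) = -8*(-531) = 4248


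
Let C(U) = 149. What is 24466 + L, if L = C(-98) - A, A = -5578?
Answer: 30193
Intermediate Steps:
L = 5727 (L = 149 - 1*(-5578) = 149 + 5578 = 5727)
24466 + L = 24466 + 5727 = 30193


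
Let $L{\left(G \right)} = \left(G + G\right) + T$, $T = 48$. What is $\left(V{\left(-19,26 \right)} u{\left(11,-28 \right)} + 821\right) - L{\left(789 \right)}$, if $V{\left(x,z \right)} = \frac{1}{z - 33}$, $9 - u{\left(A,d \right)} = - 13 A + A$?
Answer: $- \frac{5776}{7} \approx -825.14$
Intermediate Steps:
$u{\left(A,d \right)} = 9 + 12 A$ ($u{\left(A,d \right)} = 9 - \left(- 13 A + A\right) = 9 - - 12 A = 9 + 12 A$)
$L{\left(G \right)} = 48 + 2 G$ ($L{\left(G \right)} = \left(G + G\right) + 48 = 2 G + 48 = 48 + 2 G$)
$V{\left(x,z \right)} = \frac{1}{-33 + z}$
$\left(V{\left(-19,26 \right)} u{\left(11,-28 \right)} + 821\right) - L{\left(789 \right)} = \left(\frac{9 + 12 \cdot 11}{-33 + 26} + 821\right) - \left(48 + 2 \cdot 789\right) = \left(\frac{9 + 132}{-7} + 821\right) - \left(48 + 1578\right) = \left(\left(- \frac{1}{7}\right) 141 + 821\right) - 1626 = \left(- \frac{141}{7} + 821\right) - 1626 = \frac{5606}{7} - 1626 = - \frac{5776}{7}$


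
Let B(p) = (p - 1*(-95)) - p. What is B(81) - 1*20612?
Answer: -20517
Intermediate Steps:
B(p) = 95 (B(p) = (p + 95) - p = (95 + p) - p = 95)
B(81) - 1*20612 = 95 - 1*20612 = 95 - 20612 = -20517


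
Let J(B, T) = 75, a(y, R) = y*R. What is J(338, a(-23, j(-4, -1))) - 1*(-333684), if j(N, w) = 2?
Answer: 333759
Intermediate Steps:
a(y, R) = R*y
J(338, a(-23, j(-4, -1))) - 1*(-333684) = 75 - 1*(-333684) = 75 + 333684 = 333759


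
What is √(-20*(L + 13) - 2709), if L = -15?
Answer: I*√2669 ≈ 51.662*I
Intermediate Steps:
√(-20*(L + 13) - 2709) = √(-20*(-15 + 13) - 2709) = √(-20*(-2) - 2709) = √(40 - 2709) = √(-2669) = I*√2669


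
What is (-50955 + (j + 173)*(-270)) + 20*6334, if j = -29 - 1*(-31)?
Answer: 28475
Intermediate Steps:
j = 2 (j = -29 + 31 = 2)
(-50955 + (j + 173)*(-270)) + 20*6334 = (-50955 + (2 + 173)*(-270)) + 20*6334 = (-50955 + 175*(-270)) + 126680 = (-50955 - 47250) + 126680 = -98205 + 126680 = 28475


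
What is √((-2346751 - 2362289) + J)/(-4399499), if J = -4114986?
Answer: -I*√8824026/4399499 ≈ -0.0006752*I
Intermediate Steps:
√((-2346751 - 2362289) + J)/(-4399499) = √((-2346751 - 2362289) - 4114986)/(-4399499) = √(-4709040 - 4114986)*(-1/4399499) = √(-8824026)*(-1/4399499) = (I*√8824026)*(-1/4399499) = -I*√8824026/4399499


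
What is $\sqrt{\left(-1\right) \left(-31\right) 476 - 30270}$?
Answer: $i \sqrt{15514} \approx 124.56 i$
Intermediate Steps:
$\sqrt{\left(-1\right) \left(-31\right) 476 - 30270} = \sqrt{31 \cdot 476 - 30270} = \sqrt{14756 - 30270} = \sqrt{-15514} = i \sqrt{15514}$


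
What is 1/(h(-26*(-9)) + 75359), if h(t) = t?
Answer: 1/75593 ≈ 1.3229e-5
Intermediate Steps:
1/(h(-26*(-9)) + 75359) = 1/(-26*(-9) + 75359) = 1/(234 + 75359) = 1/75593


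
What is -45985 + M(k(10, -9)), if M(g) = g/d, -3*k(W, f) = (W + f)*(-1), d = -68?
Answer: -9380941/204 ≈ -45985.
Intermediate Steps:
k(W, f) = W/3 + f/3 (k(W, f) = -(W + f)*(-1)/3 = -(-W - f)/3 = W/3 + f/3)
M(g) = -g/68 (M(g) = g/(-68) = g*(-1/68) = -g/68)
-45985 + M(k(10, -9)) = -45985 - ((⅓)*10 + (⅓)*(-9))/68 = -45985 - (10/3 - 3)/68 = -45985 - 1/68*⅓ = -45985 - 1/204 = -9380941/204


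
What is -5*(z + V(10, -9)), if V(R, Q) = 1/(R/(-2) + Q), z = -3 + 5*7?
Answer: -2235/14 ≈ -159.64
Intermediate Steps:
z = 32 (z = -3 + 35 = 32)
V(R, Q) = 1/(Q - R/2) (V(R, Q) = 1/(R*(-1/2) + Q) = 1/(-R/2 + Q) = 1/(Q - R/2))
-5*(z + V(10, -9)) = -5*(32 + 2/(-1*10 + 2*(-9))) = -5*(32 + 2/(-10 - 18)) = -5*(32 + 2/(-28)) = -5*(32 + 2*(-1/28)) = -5*(32 - 1/14) = -5*447/14 = -2235/14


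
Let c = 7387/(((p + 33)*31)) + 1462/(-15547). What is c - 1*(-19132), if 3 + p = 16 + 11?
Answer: 525697937803/27471549 ≈ 19136.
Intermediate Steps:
p = 24 (p = -3 + (16 + 11) = -3 + 27 = 24)
c = 112262335/27471549 (c = 7387/(((24 + 33)*31)) + 1462/(-15547) = 7387/((57*31)) + 1462*(-1/15547) = 7387/1767 - 1462/15547 = 112262335/27471549 ≈ 4.0865)
c - 1*(-19132) = 112262335/27471549 - 1*(-19132) = 112262335/27471549 + 19132 = 525697937803/27471549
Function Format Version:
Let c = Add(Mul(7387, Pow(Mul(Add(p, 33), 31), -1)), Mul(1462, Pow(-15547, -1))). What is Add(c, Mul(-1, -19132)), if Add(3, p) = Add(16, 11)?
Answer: Rational(525697937803, 27471549) ≈ 19136.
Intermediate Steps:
p = 24 (p = Add(-3, Add(16, 11)) = Add(-3, 27) = 24)
c = Rational(112262335, 27471549) (c = Add(Mul(7387, Pow(Mul(Add(24, 33), 31), -1)), Mul(1462, Pow(-15547, -1))) = Add(Mul(7387, Pow(Mul(57, 31), -1)), Mul(1462, Rational(-1, 15547))) = Add(Mul(7387, Pow(1767, -1)), Rational(-1462, 15547)) = Add(Mul(7387, Rational(1, 1767)), Rational(-1462, 15547)) = Add(Rational(7387, 1767), Rational(-1462, 15547)) = Rational(112262335, 27471549) ≈ 4.0865)
Add(c, Mul(-1, -19132)) = Add(Rational(112262335, 27471549), Mul(-1, -19132)) = Add(Rational(112262335, 27471549), 19132) = Rational(525697937803, 27471549)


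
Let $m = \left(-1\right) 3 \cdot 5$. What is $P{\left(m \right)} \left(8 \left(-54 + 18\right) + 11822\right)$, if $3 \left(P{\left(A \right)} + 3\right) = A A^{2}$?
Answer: $-13010352$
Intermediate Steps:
$m = -15$ ($m = \left(-3\right) 5 = -15$)
$P{\left(A \right)} = -3 + \frac{A^{3}}{3}$ ($P{\left(A \right)} = -3 + \frac{A A^{2}}{3} = -3 + \frac{A^{3}}{3}$)
$P{\left(m \right)} \left(8 \left(-54 + 18\right) + 11822\right) = \left(-3 + \frac{\left(-15\right)^{3}}{3}\right) \left(8 \left(-54 + 18\right) + 11822\right) = \left(-3 + \frac{1}{3} \left(-3375\right)\right) \left(8 \left(-36\right) + 11822\right) = \left(-3 - 1125\right) \left(-288 + 11822\right) = \left(-1128\right) 11534 = -13010352$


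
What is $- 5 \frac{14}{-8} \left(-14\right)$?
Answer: $- \frac{245}{2} \approx -122.5$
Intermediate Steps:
$- 5 \frac{14}{-8} \left(-14\right) = - 5 \cdot 14 \left(- \frac{1}{8}\right) \left(-14\right) = \left(-5\right) \left(- \frac{7}{4}\right) \left(-14\right) = \frac{35}{4} \left(-14\right) = - \frac{245}{2}$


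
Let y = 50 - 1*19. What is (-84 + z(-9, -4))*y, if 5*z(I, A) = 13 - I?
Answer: -12338/5 ≈ -2467.6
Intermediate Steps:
y = 31 (y = 50 - 19 = 31)
z(I, A) = 13/5 - I/5 (z(I, A) = (13 - I)/5 = 13/5 - I/5)
(-84 + z(-9, -4))*y = (-84 + (13/5 - 1/5*(-9)))*31 = (-84 + (13/5 + 9/5))*31 = (-84 + 22/5)*31 = -398/5*31 = -12338/5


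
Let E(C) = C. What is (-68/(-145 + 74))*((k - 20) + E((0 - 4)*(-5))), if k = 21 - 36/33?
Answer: 14892/781 ≈ 19.068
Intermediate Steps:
k = 219/11 (k = 21 - 36/33 = 21 - 1*12/11 = 21 - 12/11 = 219/11 ≈ 19.909)
(-68/(-145 + 74))*((k - 20) + E((0 - 4)*(-5))) = (-68/(-145 + 74))*((219/11 - 20) + (0 - 4)*(-5)) = (-68/(-71))*(-1/11 - 4*(-5)) = (-1/71*(-68))*(-1/11 + 20) = (68/71)*(219/11) = 14892/781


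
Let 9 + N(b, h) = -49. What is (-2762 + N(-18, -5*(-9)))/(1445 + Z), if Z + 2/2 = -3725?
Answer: 2820/2281 ≈ 1.2363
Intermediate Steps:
Z = -3726 (Z = -1 - 3725 = -3726)
N(b, h) = -58 (N(b, h) = -9 - 49 = -58)
(-2762 + N(-18, -5*(-9)))/(1445 + Z) = (-2762 - 58)/(1445 - 3726) = -2820/(-2281) = -2820*(-1/2281) = 2820/2281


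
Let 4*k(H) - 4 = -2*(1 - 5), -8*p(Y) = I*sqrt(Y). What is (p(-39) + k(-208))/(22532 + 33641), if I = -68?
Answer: 3/56173 + 17*I*sqrt(39)/112346 ≈ 5.3406e-5 + 0.00094498*I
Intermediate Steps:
p(Y) = 17*sqrt(Y)/2 (p(Y) = -(-17)*sqrt(Y)/2 = 17*sqrt(Y)/2)
k(H) = 3 (k(H) = 1 + (-2*(1 - 5))/4 = 1 + (-2*(-4))/4 = 1 + (1/4)*8 = 1 + 2 = 3)
(p(-39) + k(-208))/(22532 + 33641) = (17*sqrt(-39)/2 + 3)/(22532 + 33641) = (17*(I*sqrt(39))/2 + 3)/56173 = (17*I*sqrt(39)/2 + 3)*(1/56173) = (3 + 17*I*sqrt(39)/2)*(1/56173) = 3/56173 + 17*I*sqrt(39)/112346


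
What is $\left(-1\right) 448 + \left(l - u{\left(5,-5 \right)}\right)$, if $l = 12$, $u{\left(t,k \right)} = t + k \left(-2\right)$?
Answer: $-451$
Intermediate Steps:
$u{\left(t,k \right)} = t - 2 k$
$\left(-1\right) 448 + \left(l - u{\left(5,-5 \right)}\right) = \left(-1\right) 448 + \left(12 - \left(5 - -10\right)\right) = -448 + \left(12 - \left(5 + 10\right)\right) = -448 + \left(12 - 15\right) = -448 - 3 = -451$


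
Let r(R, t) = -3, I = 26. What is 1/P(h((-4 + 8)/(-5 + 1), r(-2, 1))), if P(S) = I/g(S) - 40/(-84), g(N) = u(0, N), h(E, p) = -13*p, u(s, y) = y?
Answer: 7/8 ≈ 0.87500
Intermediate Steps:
g(N) = N
P(S) = 10/21 + 26/S (P(S) = 26/S - 40/(-84) = 26/S - 40*(-1/84) = 26/S + 10/21 = 10/21 + 26/S)
1/P(h((-4 + 8)/(-5 + 1), r(-2, 1))) = 1/(10/21 + 26/((-13*(-3)))) = 1/(10/21 + 26/39) = 1/(10/21 + 26*(1/39)) = 1/(10/21 + 2/3) = 1/(8/7) = 7/8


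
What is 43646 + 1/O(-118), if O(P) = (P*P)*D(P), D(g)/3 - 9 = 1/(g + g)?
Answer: 16400901067/375771 ≈ 43646.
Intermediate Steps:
D(g) = 27 + 3/(2*g) (D(g) = 27 + 3/(g + g) = 27 + 3/((2*g)) = 27 + 3*(1/(2*g)) = 27 + 3/(2*g))
O(P) = P**2*(27 + 3/(2*P)) (O(P) = (P*P)*(27 + 3/(2*P)) = P**2*(27 + 3/(2*P)))
43646 + 1/O(-118) = 43646 + 1/((3/2)*(-118)*(1 + 18*(-118))) = 43646 + 1/((3/2)*(-118)*(1 - 2124)) = 43646 + 1/((3/2)*(-118)*(-2123)) = 43646 + 1/375771 = 16400901067/375771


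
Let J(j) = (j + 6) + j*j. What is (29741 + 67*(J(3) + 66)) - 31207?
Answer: 4162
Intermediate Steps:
J(j) = 6 + j + j**2 (J(j) = (6 + j) + j**2 = 6 + j + j**2)
(29741 + 67*(J(3) + 66)) - 31207 = (29741 + 67*((6 + 3 + 3**2) + 66)) - 31207 = (29741 + 67*((6 + 3 + 9) + 66)) - 31207 = (29741 + 67*(18 + 66)) - 31207 = (29741 + 67*84) - 31207 = (29741 + 5628) - 31207 = 35369 - 31207 = 4162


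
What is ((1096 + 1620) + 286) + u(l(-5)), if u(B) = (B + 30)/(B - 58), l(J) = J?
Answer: 189101/63 ≈ 3001.6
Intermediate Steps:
u(B) = (30 + B)/(-58 + B)
((1096 + 1620) + 286) + u(l(-5)) = ((1096 + 1620) + 286) + (30 - 5)/(-58 - 5) = (2716 + 286) + 25/(-63) = 3002 - 1/63*25 = 3002 - 25/63 = 189101/63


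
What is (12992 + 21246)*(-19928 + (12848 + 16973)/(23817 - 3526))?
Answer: -13843424074026/20291 ≈ -6.8224e+8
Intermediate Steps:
(12992 + 21246)*(-19928 + (12848 + 16973)/(23817 - 3526)) = 34238*(-19928 + 29821/20291) = 34238*(-404329227/20291) = -13843424074026/20291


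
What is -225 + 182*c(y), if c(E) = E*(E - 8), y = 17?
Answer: 27621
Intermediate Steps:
c(E) = E*(-8 + E)
-225 + 182*c(y) = -225 + 182*(17*(-8 + 17)) = -225 + 182*(17*9) = -225 + 182*153 = -225 + 27846 = 27621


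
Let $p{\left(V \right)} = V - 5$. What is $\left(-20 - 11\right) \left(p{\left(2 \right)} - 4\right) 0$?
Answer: $0$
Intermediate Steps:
$p{\left(V \right)} = -5 + V$ ($p{\left(V \right)} = V - 5 = -5 + V$)
$\left(-20 - 11\right) \left(p{\left(2 \right)} - 4\right) 0 = \left(-20 - 11\right) \left(\left(-5 + 2\right) - 4\right) 0 = - 31 \left(-3 - 4\right) 0 = - 31 \left(\left(-7\right) 0\right) = \left(-31\right) 0 = 0$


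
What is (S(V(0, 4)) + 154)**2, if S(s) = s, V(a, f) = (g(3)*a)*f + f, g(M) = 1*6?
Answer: 24964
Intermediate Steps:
g(M) = 6
V(a, f) = f + 6*a*f (V(a, f) = (6*a)*f + f = 6*a*f + f = f + 6*a*f)
(S(V(0, 4)) + 154)**2 = (4*(1 + 6*0) + 154)**2 = (4*(1 + 0) + 154)**2 = (4*1 + 154)**2 = (4 + 154)**2 = 158**2 = 24964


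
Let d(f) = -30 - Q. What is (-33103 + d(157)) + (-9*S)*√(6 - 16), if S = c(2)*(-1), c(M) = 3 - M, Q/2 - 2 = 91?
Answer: -33319 + 9*I*√10 ≈ -33319.0 + 28.461*I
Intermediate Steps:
Q = 186 (Q = 4 + 2*91 = 4 + 182 = 186)
d(f) = -216 (d(f) = -30 - 1*186 = -30 - 186 = -216)
S = -1 (S = (3 - 1*2)*(-1) = (3 - 2)*(-1) = 1*(-1) = -1)
(-33103 + d(157)) + (-9*S)*√(6 - 16) = (-33103 - 216) + (-9*(-1))*√(6 - 16) = -33319 + 9*√(-10) = -33319 + 9*(I*√10) = -33319 + 9*I*√10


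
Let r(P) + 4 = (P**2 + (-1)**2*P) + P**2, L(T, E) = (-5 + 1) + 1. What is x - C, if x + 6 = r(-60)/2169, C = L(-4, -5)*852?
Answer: 5538086/2169 ≈ 2553.3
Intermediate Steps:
L(T, E) = -3 (L(T, E) = -4 + 1 = -3)
r(P) = -4 + P + 2*P**2 (r(P) = -4 + ((P**2 + (-1)**2*P) + P**2) = -4 + ((P**2 + 1*P) + P**2) = -4 + ((P**2 + P) + P**2) = -4 + ((P + P**2) + P**2) = -4 + (P + 2*P**2) = -4 + P + 2*P**2)
C = -2556 (C = -3*852 = -2556)
x = -5878/2169 (x = -6 + (-4 - 60 + 2*(-60)**2)/2169 = -6 + (-4 - 60 + 2*3600)*(1/2169) = -6 + (-4 - 60 + 7200)*(1/2169) = -6 + 7136*(1/2169) = -6 + 7136/2169 = -5878/2169 ≈ -2.7100)
x - C = -5878/2169 - 1*(-2556) = -5878/2169 + 2556 = 5538086/2169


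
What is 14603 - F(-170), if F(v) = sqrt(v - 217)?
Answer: 14603 - 3*I*sqrt(43) ≈ 14603.0 - 19.672*I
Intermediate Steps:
F(v) = sqrt(-217 + v)
14603 - F(-170) = 14603 - sqrt(-217 - 170) = 14603 - sqrt(-387) = 14603 - 3*I*sqrt(43)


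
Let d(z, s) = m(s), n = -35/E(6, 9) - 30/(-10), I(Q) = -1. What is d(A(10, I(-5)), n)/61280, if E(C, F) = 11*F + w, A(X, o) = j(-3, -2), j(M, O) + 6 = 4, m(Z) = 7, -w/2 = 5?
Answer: 7/61280 ≈ 0.00011423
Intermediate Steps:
w = -10 (w = -2*5 = -10)
j(M, O) = -2 (j(M, O) = -6 + 4 = -2)
A(X, o) = -2
E(C, F) = -10 + 11*F (E(C, F) = 11*F - 10 = -10 + 11*F)
n = 232/89 (n = -35/(-10 + 11*9) - 30/(-10) = -35/(-10 + 99) - 30*(-1/10) = -35/89 + 3 = 232/89 ≈ 2.6067)
d(z, s) = 7
d(A(10, I(-5)), n)/61280 = 7/61280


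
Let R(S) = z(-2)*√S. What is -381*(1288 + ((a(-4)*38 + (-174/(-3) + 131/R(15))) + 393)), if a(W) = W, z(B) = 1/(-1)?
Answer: -604647 + 16637*√15/5 ≈ -5.9176e+5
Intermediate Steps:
z(B) = -1
R(S) = -√S
-381*(1288 + ((a(-4)*38 + (-174/(-3) + 131/R(15))) + 393)) = -381*(1288 + ((-4*38 + (-174/(-3) + 131/((-√15)))) + 393)) = -381*(1288 + ((-152 + (-174*(-⅓) + 131*(-√15/15))) + 393)) = -381*(1288 + ((-152 + (58 - 131*√15/15)) + 393)) = -381*(1288 + ((-94 - 131*√15/15) + 393)) = -381*(1288 + (299 - 131*√15/15)) = -381*(1587 - 131*√15/15) = -604647 + 16637*√15/5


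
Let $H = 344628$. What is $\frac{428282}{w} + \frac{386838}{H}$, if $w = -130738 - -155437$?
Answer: $\frac{2910231127}{157629018} \approx 18.463$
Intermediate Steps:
$w = 24699$ ($w = -130738 + 155437 = 24699$)
$\frac{428282}{w} + \frac{386838}{H} = \frac{428282}{24699} + \frac{386838}{344628} = 428282 \cdot \frac{1}{24699} + 386838 \cdot \frac{1}{344628} = \frac{428282}{24699} + \frac{21491}{19146} = \frac{2910231127}{157629018}$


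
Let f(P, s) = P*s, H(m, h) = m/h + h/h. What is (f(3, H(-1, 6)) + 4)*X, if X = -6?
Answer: -39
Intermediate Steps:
H(m, h) = 1 + m/h (H(m, h) = m/h + 1 = 1 + m/h)
(f(3, H(-1, 6)) + 4)*X = (3*((6 - 1)/6) + 4)*(-6) = (3*((1/6)*5) + 4)*(-6) = (3*(5/6) + 4)*(-6) = (5/2 + 4)*(-6) = (13/2)*(-6) = -39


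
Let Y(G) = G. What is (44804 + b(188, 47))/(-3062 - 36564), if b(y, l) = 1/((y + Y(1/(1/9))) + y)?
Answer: -17249541/15256010 ≈ -1.1307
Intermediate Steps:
b(y, l) = 1/(9 + 2*y) (b(y, l) = 1/((y + 1/(1/9)) + y) = 1/((y + 1/(⅑)) + y) = 1/((y + 9) + y) = 1/((9 + y) + y) = 1/(9 + 2*y))
(44804 + b(188, 47))/(-3062 - 36564) = (44804 + 1/(9 + 2*188))/(-3062 - 36564) = (44804 + 1/(9 + 376))/(-39626) = (44804 + 1/385)*(-1/39626) = (17249541/385)*(-1/39626) = -17249541/15256010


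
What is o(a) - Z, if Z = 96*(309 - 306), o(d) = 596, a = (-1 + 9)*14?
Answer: 308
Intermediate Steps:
a = 112 (a = 8*14 = 112)
Z = 288 (Z = 96*3 = 288)
o(a) - Z = 596 - 1*288 = 596 - 288 = 308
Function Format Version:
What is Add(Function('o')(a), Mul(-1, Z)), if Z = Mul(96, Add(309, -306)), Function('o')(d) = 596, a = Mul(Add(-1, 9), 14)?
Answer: 308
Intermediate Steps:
a = 112 (a = Mul(8, 14) = 112)
Z = 288 (Z = Mul(96, 3) = 288)
Add(Function('o')(a), Mul(-1, Z)) = Add(596, Mul(-1, 288)) = Add(596, -288) = 308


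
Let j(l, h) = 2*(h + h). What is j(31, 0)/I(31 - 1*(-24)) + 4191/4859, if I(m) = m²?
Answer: 4191/4859 ≈ 0.86252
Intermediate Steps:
j(l, h) = 4*h (j(l, h) = 2*(2*h) = 4*h)
j(31, 0)/I(31 - 1*(-24)) + 4191/4859 = (4*0)/((31 - 1*(-24))²) + 4191/4859 = 0/((31 + 24)²) + 4191*(1/4859) = 0/(55²) + 4191/4859 = 0/3025 + 4191/4859 = 0*(1/3025) + 4191/4859 = 0 + 4191/4859 = 4191/4859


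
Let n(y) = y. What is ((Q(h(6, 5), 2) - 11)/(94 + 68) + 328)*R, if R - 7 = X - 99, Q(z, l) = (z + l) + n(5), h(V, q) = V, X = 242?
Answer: 1328450/27 ≈ 49202.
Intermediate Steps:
Q(z, l) = 5 + l + z (Q(z, l) = (z + l) + 5 = (l + z) + 5 = 5 + l + z)
R = 150 (R = 7 + (242 - 99) = 7 + 143 = 150)
((Q(h(6, 5), 2) - 11)/(94 + 68) + 328)*R = (((5 + 2 + 6) - 11)/(94 + 68) + 328)*150 = ((13 - 11)/162 + 328)*150 = (2*(1/162) + 328)*150 = (1/81 + 328)*150 = (26569/81)*150 = 1328450/27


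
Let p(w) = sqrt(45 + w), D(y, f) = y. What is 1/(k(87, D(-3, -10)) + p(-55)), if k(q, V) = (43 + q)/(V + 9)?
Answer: 39/863 - 9*I*sqrt(10)/4315 ≈ 0.045191 - 0.0065957*I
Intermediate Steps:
k(q, V) = (43 + q)/(9 + V)
1/(k(87, D(-3, -10)) + p(-55)) = 1/((43 + 87)/(9 - 3) + sqrt(45 - 55)) = 1/(130/6 + sqrt(-10)) = 1/((1/6)*130 + I*sqrt(10)) = 1/(65/3 + I*sqrt(10))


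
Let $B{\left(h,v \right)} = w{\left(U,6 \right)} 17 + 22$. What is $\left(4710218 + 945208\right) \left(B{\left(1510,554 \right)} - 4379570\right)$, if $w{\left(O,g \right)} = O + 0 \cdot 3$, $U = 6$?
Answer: $-24767632773996$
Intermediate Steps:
$w{\left(O,g \right)} = O$ ($w{\left(O,g \right)} = O + 0 = O$)
$B{\left(h,v \right)} = 124$ ($B{\left(h,v \right)} = 6 \cdot 17 + 22 = 102 + 22 = 124$)
$\left(4710218 + 945208\right) \left(B{\left(1510,554 \right)} - 4379570\right) = \left(4710218 + 945208\right) \left(124 - 4379570\right) = 5655426 \left(-4379446\right) = -24767632773996$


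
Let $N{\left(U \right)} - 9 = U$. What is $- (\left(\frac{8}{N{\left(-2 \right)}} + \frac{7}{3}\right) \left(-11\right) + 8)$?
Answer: $\frac{635}{21} \approx 30.238$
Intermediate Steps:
$N{\left(U \right)} = 9 + U$
$- (\left(\frac{8}{N{\left(-2 \right)}} + \frac{7}{3}\right) \left(-11\right) + 8) = - (\left(\frac{8}{9 - 2} + \frac{7}{3}\right) \left(-11\right) + 8) = - (\left(\frac{8}{7} + 7 \cdot \frac{1}{3}\right) \left(-11\right) + 8) = - (\left(8 \cdot \frac{1}{7} + \frac{7}{3}\right) \left(-11\right) + 8) = - (\left(\frac{8}{7} + \frac{7}{3}\right) \left(-11\right) + 8) = - (\frac{73}{21} \left(-11\right) + 8) = - (- \frac{803}{21} + 8) = \left(-1\right) \left(- \frac{635}{21}\right) = \frac{635}{21}$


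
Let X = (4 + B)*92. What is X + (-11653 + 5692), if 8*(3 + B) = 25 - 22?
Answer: -11669/2 ≈ -5834.5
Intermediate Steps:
B = -21/8 (B = -3 + (25 - 22)/8 = -3 + (⅛)*3 = -3 + 3/8 = -21/8 ≈ -2.6250)
X = 253/2 (X = (4 - 21/8)*92 = (11/8)*92 = 253/2 ≈ 126.50)
X + (-11653 + 5692) = 253/2 + (-11653 + 5692) = 253/2 - 5961 = -11669/2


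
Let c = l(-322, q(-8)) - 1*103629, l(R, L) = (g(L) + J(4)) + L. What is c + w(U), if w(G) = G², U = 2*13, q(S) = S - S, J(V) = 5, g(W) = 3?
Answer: -102945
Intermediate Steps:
q(S) = 0
U = 26
l(R, L) = 8 + L (l(R, L) = (3 + 5) + L = 8 + L)
c = -103621 (c = (8 + 0) - 1*103629 = 8 - 103629 = -103621)
c + w(U) = -103621 + 26² = -103621 + 676 = -102945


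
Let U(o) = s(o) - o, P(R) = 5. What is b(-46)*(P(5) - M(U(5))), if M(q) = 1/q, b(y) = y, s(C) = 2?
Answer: -736/3 ≈ -245.33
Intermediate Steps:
U(o) = 2 - o
b(-46)*(P(5) - M(U(5))) = -46*(5 - 1/(2 - 1*5)) = -46*(5 - 1/(2 - 5)) = -46*(5 - 1/(-3)) = -46*(5 - 1*(-⅓)) = -46*(5 + ⅓) = -46*16/3 = -736/3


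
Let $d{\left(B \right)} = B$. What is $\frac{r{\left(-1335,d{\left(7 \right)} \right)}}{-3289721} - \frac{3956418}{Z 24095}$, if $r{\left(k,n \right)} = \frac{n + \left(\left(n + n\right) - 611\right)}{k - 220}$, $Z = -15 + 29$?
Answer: $- \frac{2023912039395749}{172561706456615} \approx -11.729$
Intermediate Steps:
$Z = 14$
$r{\left(k,n \right)} = \frac{-611 + 3 n}{-220 + k}$ ($r{\left(k,n \right)} = \frac{n + \left(2 n - 611\right)}{-220 + k} = \frac{n + \left(-611 + 2 n\right)}{-220 + k} = \frac{-611 + 3 n}{-220 + k}$)
$\frac{r{\left(-1335,d{\left(7 \right)} \right)}}{-3289721} - \frac{3956418}{Z 24095} = \frac{\frac{1}{-220 - 1335} \left(-611 + 3 \cdot 7\right)}{-3289721} - \frac{3956418}{14 \cdot 24095} = \frac{-611 + 21}{-1555} \left(- \frac{1}{3289721}\right) - \frac{3956418}{337330} = \left(- \frac{1}{1555}\right) \left(-590\right) \left(- \frac{1}{3289721}\right) - \frac{1978209}{168665} = \frac{118}{311} \left(- \frac{1}{3289721}\right) - \frac{1978209}{168665} = - \frac{118}{1023103231} - \frac{1978209}{168665} = - \frac{2023912039395749}{172561706456615}$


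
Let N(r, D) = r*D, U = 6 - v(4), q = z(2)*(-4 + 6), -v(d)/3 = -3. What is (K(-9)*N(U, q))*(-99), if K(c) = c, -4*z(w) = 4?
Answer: 5346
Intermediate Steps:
z(w) = -1 (z(w) = -¼*4 = -1)
v(d) = 9 (v(d) = -3*(-3) = 9)
q = -2 (q = -(-4 + 6) = -1*2 = -2)
U = -3 (U = 6 - 1*9 = 6 - 9 = -3)
N(r, D) = D*r
(K(-9)*N(U, q))*(-99) = -(-18)*(-3)*(-99) = -9*6*(-99) = -54*(-99) = 5346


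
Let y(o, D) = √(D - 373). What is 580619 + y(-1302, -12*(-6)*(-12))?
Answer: 580619 + I*√1237 ≈ 5.8062e+5 + 35.171*I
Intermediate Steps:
y(o, D) = √(-373 + D)
580619 + y(-1302, -12*(-6)*(-12)) = 580619 + √(-373 - 12*(-6)*(-12)) = 580619 + √(-373 + 72*(-12)) = 580619 + √(-373 - 864) = 580619 + √(-1237) = 580619 + I*√1237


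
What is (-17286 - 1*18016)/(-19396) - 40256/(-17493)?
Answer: 41127743/9979242 ≈ 4.1213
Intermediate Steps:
(-17286 - 1*18016)/(-19396) - 40256/(-17493) = (-17286 - 18016)*(-1/19396) - 40256*(-1/17493) = -35302*(-1/19396) + 2368/1029 = 17651/9698 + 2368/1029 = 41127743/9979242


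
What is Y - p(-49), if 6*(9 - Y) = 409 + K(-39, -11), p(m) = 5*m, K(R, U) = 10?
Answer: 1105/6 ≈ 184.17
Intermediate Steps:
Y = -365/6 (Y = 9 - (409 + 10)/6 = 9 - 1/6*419 = 9 - 419/6 = -365/6 ≈ -60.833)
Y - p(-49) = -365/6 - 5*(-49) = -365/6 - 1*(-245) = -365/6 + 245 = 1105/6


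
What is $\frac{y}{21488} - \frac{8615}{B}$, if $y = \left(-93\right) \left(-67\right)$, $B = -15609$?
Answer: $\frac{282378799}{335406192} \approx 0.8419$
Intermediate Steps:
$y = 6231$
$\frac{y}{21488} - \frac{8615}{B} = \frac{6231}{21488} - \frac{8615}{-15609} = 6231 \cdot \frac{1}{21488} - - \frac{8615}{15609} = \frac{6231}{21488} + \frac{8615}{15609} = \frac{282378799}{335406192}$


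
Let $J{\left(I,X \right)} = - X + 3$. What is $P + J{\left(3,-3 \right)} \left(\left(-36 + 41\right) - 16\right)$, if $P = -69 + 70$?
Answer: $-65$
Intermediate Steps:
$J{\left(I,X \right)} = 3 - X$
$P = 1$
$P + J{\left(3,-3 \right)} \left(\left(-36 + 41\right) - 16\right) = 1 + \left(3 - -3\right) \left(\left(-36 + 41\right) - 16\right) = 1 + \left(3 + 3\right) \left(5 - 16\right) = 1 + 6 \left(-11\right) = 1 - 66 = -65$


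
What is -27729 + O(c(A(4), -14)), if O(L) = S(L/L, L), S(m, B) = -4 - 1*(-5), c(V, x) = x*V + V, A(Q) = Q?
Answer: -27728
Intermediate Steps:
c(V, x) = V + V*x (c(V, x) = V*x + V = V + V*x)
S(m, B) = 1 (S(m, B) = -4 + 5 = 1)
O(L) = 1
-27729 + O(c(A(4), -14)) = -27729 + 1 = -27728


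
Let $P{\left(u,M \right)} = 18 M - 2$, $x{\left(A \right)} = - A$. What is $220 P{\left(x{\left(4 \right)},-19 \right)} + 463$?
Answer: $-75217$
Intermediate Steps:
$P{\left(u,M \right)} = -2 + 18 M$
$220 P{\left(x{\left(4 \right)},-19 \right)} + 463 = 220 \left(-2 + 18 \left(-19\right)\right) + 463 = 220 \left(-2 - 342\right) + 463 = 220 \left(-344\right) + 463 = -75680 + 463 = -75217$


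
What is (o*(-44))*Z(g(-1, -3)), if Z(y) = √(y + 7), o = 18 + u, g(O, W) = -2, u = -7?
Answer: -484*√5 ≈ -1082.3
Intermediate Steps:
o = 11 (o = 18 - 7 = 11)
Z(y) = √(7 + y)
(o*(-44))*Z(g(-1, -3)) = (11*(-44))*√(7 - 2) = -484*√5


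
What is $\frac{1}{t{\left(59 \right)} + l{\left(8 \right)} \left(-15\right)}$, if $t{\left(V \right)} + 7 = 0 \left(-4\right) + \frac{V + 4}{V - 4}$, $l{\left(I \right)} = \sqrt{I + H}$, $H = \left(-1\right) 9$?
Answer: $- \frac{17710}{784309} + \frac{45375 i}{784309} \approx -0.02258 + 0.057853 i$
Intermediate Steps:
$H = -9$
$l{\left(I \right)} = \sqrt{-9 + I}$ ($l{\left(I \right)} = \sqrt{I - 9} = \sqrt{-9 + I}$)
$t{\left(V \right)} = -7 + \frac{4 + V}{-4 + V}$ ($t{\left(V \right)} = -7 + \left(0 \left(-4\right) + \frac{V + 4}{V - 4}\right) = -7 + \left(0 + \frac{4 + V}{-4 + V}\right) = -7 + \frac{4 + V}{-4 + V}$)
$\frac{1}{t{\left(59 \right)} + l{\left(8 \right)} \left(-15\right)} = \frac{1}{\frac{2 \left(16 - 177\right)}{-4 + 59} + \sqrt{-9 + 8} \left(-15\right)} = \frac{1}{\frac{2 \left(16 - 177\right)}{55} + \sqrt{-1} \left(-15\right)} = \frac{1}{2 \cdot \frac{1}{55} \left(-161\right) + i \left(-15\right)} = \frac{1}{- \frac{322}{55} - 15 i} = \frac{3025 \left(- \frac{322}{55} + 15 i\right)}{784309}$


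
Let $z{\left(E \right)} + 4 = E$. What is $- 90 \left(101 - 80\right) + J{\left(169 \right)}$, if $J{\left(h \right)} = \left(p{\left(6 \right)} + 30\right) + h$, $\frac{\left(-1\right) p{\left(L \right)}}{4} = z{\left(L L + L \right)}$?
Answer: $-1843$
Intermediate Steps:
$z{\left(E \right)} = -4 + E$
$p{\left(L \right)} = 16 - 4 L - 4 L^{2}$ ($p{\left(L \right)} = - 4 \left(-4 + \left(L L + L\right)\right) = - 4 \left(-4 + \left(L^{2} + L\right)\right) = - 4 \left(-4 + \left(L + L^{2}\right)\right) = - 4 \left(-4 + L + L^{2}\right) = 16 - 4 L - 4 L^{2}$)
$J{\left(h \right)} = -122 + h$ ($J{\left(h \right)} = \left(\left(16 - 24 \left(1 + 6\right)\right) + 30\right) + h = \left(\left(16 - 24 \cdot 7\right) + 30\right) + h = \left(\left(16 - 168\right) + 30\right) + h = \left(-152 + 30\right) + h = -122 + h$)
$- 90 \left(101 - 80\right) + J{\left(169 \right)} = - 90 \left(101 - 80\right) + \left(-122 + 169\right) = \left(-90\right) 21 + 47 = -1890 + 47 = -1843$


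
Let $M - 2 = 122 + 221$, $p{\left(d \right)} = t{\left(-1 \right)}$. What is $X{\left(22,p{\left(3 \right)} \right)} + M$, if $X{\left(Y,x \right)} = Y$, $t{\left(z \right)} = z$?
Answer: $367$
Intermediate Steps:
$p{\left(d \right)} = -1$
$M = 345$ ($M = 2 + \left(122 + 221\right) = 2 + 343 = 345$)
$X{\left(22,p{\left(3 \right)} \right)} + M = 22 + 345 = 367$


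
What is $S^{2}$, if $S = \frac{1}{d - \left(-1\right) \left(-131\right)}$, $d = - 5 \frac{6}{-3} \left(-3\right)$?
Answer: $\frac{1}{25921} \approx 3.8579 \cdot 10^{-5}$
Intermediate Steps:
$d = -30$ ($d = - 5 \cdot 6 \left(- \frac{1}{3}\right) \left(-3\right) = \left(-5\right) \left(-2\right) \left(-3\right) = 10 \left(-3\right) = -30$)
$S = - \frac{1}{161}$ ($S = \frac{1}{-30 - \left(-1\right) \left(-131\right)} = \frac{1}{-30 - 131} = \frac{1}{-161} = - \frac{1}{161} \approx -0.0062112$)
$S^{2} = \left(- \frac{1}{161}\right)^{2} = \frac{1}{25921}$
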